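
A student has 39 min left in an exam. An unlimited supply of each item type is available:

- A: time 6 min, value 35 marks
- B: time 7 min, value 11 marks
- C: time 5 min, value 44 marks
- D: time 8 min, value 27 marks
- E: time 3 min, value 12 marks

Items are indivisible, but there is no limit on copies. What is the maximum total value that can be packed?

320 marks

Best value-per-unit is C at 44/5; filling with it alone gives 7×44 = 308.
Optimal mix: 7×C + 1×E → time 38, value 320.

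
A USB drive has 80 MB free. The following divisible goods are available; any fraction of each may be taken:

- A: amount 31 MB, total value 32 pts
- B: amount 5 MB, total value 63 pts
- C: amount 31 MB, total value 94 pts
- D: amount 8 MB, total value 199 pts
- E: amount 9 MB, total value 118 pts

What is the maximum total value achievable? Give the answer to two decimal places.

Take in order of value per unit:
- D (199/8 per unit): all 8 → value 199, running total 199.00
- E (118/9 per unit): all 9 → value 118, running total 317.00
- B (63/5 per unit): all 5 → value 63, running total 380.00
- C (94/31 per unit): all 31 → value 94, running total 474.00
- A (32/31 per unit): 27 of 31 → value 27×32/31 = 27.8710, running total 501.87
Total 501.87.

501.87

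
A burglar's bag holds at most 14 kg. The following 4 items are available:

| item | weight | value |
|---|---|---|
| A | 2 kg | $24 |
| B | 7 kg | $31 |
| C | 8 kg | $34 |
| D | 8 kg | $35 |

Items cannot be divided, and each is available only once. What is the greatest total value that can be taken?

Check high-value combinations within 14 kg:
- A+D: weight 2+8=10, value 24+35=59
- A+C: weight 2+8=10, value 24+34=58
- A+B: weight 2+7=9, value 24+31=55
- D: weight 8, value 35
Best: $59.

$59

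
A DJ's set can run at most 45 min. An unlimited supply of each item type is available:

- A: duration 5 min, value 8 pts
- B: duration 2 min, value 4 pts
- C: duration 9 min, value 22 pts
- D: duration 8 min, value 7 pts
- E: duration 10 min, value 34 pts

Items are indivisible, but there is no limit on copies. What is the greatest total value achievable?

144 pts

Best value-per-unit is E at 34/10; filling with it alone gives 4×34 = 136.
Optimal mix: 1×A + 4×E → duration 45, value 144.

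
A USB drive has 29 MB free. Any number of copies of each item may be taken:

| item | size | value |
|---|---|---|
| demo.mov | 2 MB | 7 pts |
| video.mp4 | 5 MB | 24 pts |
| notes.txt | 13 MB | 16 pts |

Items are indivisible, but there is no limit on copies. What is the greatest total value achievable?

Best value-per-unit is video.mp4 at 24/5; filling with it alone gives 5×24 = 120.
Optimal mix: 2×demo.mov + 5×video.mp4 → size 29, value 134.

134 pts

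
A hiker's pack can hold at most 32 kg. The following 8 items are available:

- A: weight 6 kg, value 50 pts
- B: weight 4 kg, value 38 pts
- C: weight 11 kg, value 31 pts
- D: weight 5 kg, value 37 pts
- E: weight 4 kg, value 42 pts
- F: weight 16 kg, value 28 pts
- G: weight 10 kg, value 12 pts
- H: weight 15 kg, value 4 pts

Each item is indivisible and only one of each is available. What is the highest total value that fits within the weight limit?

198 pts

Check high-value combinations within 32 kg:
- A+B+C+D+E: weight 6+4+11+5+4=30, value 50+38+31+37+42=198
- A+B+D+E+G: weight 6+4+5+4+10=29, value 50+38+37+42+12=179
- A+B+D+E: weight 6+4+5+4=19, value 50+38+37+42=167
- A+B+C+E: weight 6+4+11+4=25, value 50+38+31+42=161
Best: 198 pts.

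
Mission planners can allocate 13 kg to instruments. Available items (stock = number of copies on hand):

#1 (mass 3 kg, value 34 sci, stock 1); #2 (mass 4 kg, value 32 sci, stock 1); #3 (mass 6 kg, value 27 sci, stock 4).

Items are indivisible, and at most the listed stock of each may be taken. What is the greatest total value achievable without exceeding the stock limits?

93 sci

Top feasible selections:
- 1×#1 + 1×#2 + 1×#3: mass 13, value 93
- 1×#1 + 1×#2: mass 7, value 66
- 1×#1 + 1×#3: mass 9, value 61
Best: 93 sci.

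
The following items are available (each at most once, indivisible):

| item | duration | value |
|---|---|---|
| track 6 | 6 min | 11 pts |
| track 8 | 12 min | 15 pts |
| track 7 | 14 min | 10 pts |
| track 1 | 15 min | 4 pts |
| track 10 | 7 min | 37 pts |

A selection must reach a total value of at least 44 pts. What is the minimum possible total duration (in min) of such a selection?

Subsets with value ≥ 44, sorted by total duration:
- track 6+track 10: duration 13, value 48
- track 8+track 10: duration 19, value 52
Minimum duration: 13 min.

13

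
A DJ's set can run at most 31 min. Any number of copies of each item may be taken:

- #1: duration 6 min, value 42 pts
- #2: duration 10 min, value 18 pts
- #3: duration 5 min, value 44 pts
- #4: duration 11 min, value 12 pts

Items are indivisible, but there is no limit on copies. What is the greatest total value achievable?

264 pts

Best value-per-unit is #3 at 44/5, and filling with it alone uses duration 6×5=30. No mix of the others beats 6×44 = 264.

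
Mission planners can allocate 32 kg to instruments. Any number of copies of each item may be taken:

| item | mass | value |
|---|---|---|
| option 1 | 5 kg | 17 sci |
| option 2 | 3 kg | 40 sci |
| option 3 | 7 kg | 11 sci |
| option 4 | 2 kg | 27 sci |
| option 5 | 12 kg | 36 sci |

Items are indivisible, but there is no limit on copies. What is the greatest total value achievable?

432 sci

Best value-per-unit is option 4 at 27/2, and filling with it alone uses mass 16×2=32. No mix of the others beats 16×27 = 432.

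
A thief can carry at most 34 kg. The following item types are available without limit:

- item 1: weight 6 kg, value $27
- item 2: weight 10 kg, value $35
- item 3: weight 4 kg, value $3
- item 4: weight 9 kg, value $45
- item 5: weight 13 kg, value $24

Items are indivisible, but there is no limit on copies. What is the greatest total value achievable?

$162

Best value-per-unit is item 4 at 45/9; filling with it alone gives 3×45 = 135.
Optimal mix: 1×item 1 + 3×item 4 → weight 33, value 162.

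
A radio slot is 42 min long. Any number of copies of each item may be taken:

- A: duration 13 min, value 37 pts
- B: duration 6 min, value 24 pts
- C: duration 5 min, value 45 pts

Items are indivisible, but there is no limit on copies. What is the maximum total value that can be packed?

360 pts

Best value-per-unit is C at 45/5, and filling with it alone uses duration 8×5=40. No mix of the others beats 8×45 = 360.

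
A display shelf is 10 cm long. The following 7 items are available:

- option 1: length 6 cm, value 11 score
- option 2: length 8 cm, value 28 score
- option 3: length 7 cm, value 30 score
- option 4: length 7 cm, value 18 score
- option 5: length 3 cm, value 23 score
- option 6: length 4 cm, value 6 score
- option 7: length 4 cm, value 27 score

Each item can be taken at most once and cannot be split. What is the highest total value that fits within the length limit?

53 score

This is a 0/1 knapsack; check combinations near the capacity.
- option 3+option 5: length 7+3=10, value 30+23=53
- option 5+option 7: length 3+4=7, value 23+27=50
- option 4+option 5: length 7+3=10, value 18+23=41
- option 1+option 7: length 6+4=10, value 11+27=38
- option 1+option 5: length 6+3=9, value 11+23=34
Best: 53 score.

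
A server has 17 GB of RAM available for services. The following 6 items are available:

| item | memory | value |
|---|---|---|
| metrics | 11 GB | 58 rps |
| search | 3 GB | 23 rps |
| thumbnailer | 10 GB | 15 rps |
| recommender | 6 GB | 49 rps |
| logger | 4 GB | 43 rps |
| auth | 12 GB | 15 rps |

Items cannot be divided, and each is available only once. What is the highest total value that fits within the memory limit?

115 rps

Check high-value combinations within 17 GB:
- search+recommender+logger: memory 3+6+4=13, value 23+49+43=115
- metrics+recommender: memory 11+6=17, value 58+49=107
- metrics+logger: memory 11+4=15, value 58+43=101
Best: 115 rps.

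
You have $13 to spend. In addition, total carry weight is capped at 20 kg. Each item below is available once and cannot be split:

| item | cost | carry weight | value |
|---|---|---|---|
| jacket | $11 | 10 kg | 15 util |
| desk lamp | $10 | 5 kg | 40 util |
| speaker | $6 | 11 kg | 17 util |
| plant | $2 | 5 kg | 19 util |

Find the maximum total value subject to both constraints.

59 util

Feasible sets respecting both limits:
- desk lamp+plant: cost 12, carry weight 10, value 59
- desk lamp: cost 10, carry weight 5, value 40
- speaker+plant: cost 8, carry weight 16, value 36
Best: 59 util.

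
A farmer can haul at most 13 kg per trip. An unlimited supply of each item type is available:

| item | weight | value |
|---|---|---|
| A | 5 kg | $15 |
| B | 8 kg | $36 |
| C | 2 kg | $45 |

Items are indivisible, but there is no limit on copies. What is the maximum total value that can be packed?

Best value-per-unit is C at 45/2, and filling with it alone uses weight 6×2=12. No mix of the others beats 6×45 = 270.

$270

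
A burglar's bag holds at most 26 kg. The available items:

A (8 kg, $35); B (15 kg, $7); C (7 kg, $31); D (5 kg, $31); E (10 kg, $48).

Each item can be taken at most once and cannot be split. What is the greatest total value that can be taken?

Check high-value combinations within 26 kg:
- A+D+E: weight 8+5+10=23, value 35+31+48=114
- A+C+E: weight 8+7+10=25, value 35+31+48=114
- C+D+E: weight 7+5+10=22, value 31+31+48=110
- A+C+D: weight 8+7+5=20, value 35+31+31=97
- A+E: weight 8+10=18, value 35+48=83
Best: $114.

$114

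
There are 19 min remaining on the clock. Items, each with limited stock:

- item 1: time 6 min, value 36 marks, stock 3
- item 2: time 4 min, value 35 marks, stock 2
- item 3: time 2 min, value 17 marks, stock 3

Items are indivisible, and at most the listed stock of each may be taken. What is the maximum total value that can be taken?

140 marks

Best selections within time 19 and stock limits:
- 1×item 1 + 2×item 2 + 2×item 3: time 18, value 140
- 2×item 1 + 1×item 2 + 1×item 3: time 18, value 124
- 1×item 1 + 2×item 2 + 1×item 3: time 16, value 123
- 2×item 1 + 3×item 3: time 18, value 123
Best: 140 marks.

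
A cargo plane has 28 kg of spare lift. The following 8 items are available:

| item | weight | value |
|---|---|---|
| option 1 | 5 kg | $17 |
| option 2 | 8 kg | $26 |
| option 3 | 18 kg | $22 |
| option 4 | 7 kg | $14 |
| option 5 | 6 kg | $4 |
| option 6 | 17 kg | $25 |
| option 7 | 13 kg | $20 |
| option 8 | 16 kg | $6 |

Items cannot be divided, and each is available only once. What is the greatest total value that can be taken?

Check high-value combinations within 28 kg:
- option 1+option 2+option 7: weight 5+8+13=26, value 17+26+20=63
- option 1+option 2+option 4+option 5: weight 5+8+7+6=26, value 17+26+14+4=61
- option 2+option 4+option 7: weight 8+7+13=28, value 26+14+20=60
- option 1+option 2+option 4: weight 5+8+7=20, value 17+26+14=57
Best: $63.

$63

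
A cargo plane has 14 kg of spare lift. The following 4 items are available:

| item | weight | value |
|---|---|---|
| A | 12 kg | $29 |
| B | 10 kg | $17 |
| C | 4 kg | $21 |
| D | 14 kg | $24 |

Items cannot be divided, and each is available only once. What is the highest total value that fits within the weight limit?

This is a 0/1 knapsack; check combinations near the capacity.
- B+C: weight 10+4=14, value 17+21=38
- A: weight 12, value 29
- D: weight 14, value 24
- C: weight 4, value 21
Best: $38.

$38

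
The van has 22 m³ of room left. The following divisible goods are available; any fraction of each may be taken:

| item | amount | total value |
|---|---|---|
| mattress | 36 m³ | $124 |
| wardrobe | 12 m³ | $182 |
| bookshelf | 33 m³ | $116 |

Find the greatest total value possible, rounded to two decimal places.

217.15

Take in order of value per unit:
- wardrobe (182/12 per unit): all 12 → value 182, running total 182.00
- bookshelf (116/33 per unit): 10 of 33 → value 10×116/33 = 35.1515, running total 217.15
Total 217.15.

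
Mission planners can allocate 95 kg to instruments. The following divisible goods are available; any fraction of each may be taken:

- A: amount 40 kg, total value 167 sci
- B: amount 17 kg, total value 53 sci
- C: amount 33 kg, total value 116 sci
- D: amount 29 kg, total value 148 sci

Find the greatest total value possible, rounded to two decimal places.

Take in order of value per unit:
- D (148/29 per unit): all 29 → value 148, running total 148.00
- A (167/40 per unit): all 40 → value 167, running total 315.00
- C (116/33 per unit): 26 of 33 → value 26×116/33 = 91.3939, running total 406.39
Total 406.39.

406.39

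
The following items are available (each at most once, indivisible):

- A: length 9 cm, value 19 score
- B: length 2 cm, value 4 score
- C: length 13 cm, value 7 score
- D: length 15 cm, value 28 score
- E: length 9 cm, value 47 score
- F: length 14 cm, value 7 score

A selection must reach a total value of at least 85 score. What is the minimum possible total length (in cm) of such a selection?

Subsets with value ≥ 85, sorted by total length:
- A+D+E: length 33, value 94
- A+B+D+E: length 35, value 98
Minimum length: 33 cm.

33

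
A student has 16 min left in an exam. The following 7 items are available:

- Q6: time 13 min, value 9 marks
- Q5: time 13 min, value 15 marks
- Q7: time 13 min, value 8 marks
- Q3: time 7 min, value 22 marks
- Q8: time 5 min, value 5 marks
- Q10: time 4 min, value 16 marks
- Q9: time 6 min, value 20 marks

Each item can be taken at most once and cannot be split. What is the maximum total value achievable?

43 marks

This is a 0/1 knapsack; check combinations near the capacity.
- Q3+Q8+Q10: time 7+5+4=16, value 22+5+16=43
- Q3+Q9: time 7+6=13, value 22+20=42
- Q8+Q10+Q9: time 5+4+6=15, value 5+16+20=41
- Q3+Q10: time 7+4=11, value 22+16=38
Best: 43 marks.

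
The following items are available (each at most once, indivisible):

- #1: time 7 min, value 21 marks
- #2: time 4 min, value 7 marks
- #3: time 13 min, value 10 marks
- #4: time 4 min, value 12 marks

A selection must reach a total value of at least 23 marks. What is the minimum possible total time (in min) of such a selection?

11

Subsets with value ≥ 23, sorted by total time:
- #1+#4: time 11, value 33
- #1+#2: time 11, value 28
Minimum time: 11 min.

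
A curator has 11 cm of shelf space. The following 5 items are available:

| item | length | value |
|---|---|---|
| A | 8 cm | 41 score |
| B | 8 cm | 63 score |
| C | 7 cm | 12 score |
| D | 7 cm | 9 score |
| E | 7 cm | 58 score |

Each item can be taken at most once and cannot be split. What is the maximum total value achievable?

63 score

Check high-value combinations within 11 cm:
- B: length 8, value 63
- E: length 7, value 58
- A: length 8, value 41
- C: length 7, value 12
- D: length 7, value 9
Best: 63 score.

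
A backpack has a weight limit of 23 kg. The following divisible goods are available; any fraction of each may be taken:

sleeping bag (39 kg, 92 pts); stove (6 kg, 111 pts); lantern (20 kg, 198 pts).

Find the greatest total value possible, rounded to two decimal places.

Take in order of value per unit:
- stove (111/6 per unit): all 6 → value 111, running total 111.00
- lantern (198/20 per unit): 17 of 20 → value 17×198/20 = 168.3000, running total 279.30
Total 279.30.

279.30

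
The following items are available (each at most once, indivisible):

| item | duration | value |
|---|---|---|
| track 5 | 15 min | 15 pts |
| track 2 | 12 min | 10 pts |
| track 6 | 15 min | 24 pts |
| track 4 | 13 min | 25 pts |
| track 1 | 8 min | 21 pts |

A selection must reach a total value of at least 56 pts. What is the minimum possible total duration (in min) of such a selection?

33

Subsets with value ≥ 56, sorted by total duration:
- track 2+track 4+track 1: duration 33, value 56
- track 6+track 4+track 1: duration 36, value 70
Minimum duration: 33 min.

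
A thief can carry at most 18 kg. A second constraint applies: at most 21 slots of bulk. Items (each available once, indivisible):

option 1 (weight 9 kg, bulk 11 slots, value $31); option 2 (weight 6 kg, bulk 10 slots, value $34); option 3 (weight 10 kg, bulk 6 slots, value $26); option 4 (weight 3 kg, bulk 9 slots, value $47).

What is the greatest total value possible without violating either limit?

Feasible sets respecting both limits:
- option 2+option 4: weight 9, bulk 19, value 81
- option 1+option 4: weight 12, bulk 20, value 78
- option 3+option 4: weight 13, bulk 15, value 73
- option 1+option 2: weight 15, bulk 21, value 65
Best: $81.

$81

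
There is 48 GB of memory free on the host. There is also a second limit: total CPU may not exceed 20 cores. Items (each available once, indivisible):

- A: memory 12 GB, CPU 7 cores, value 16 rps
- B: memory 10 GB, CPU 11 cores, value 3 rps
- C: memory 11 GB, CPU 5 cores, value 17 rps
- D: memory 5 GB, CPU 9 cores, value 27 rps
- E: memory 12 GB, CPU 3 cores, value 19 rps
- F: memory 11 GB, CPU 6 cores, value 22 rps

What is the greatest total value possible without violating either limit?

Feasible sets respecting both limits:
- D+E+F: memory 28, CPU 18, value 68
- C+D+F: memory 27, CPU 20, value 66
- C+D+E: memory 28, CPU 17, value 63
Best: 68 rps.

68 rps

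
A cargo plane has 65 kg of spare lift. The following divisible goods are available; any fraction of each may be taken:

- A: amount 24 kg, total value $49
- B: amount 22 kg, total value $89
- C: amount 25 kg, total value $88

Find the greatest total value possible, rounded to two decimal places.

213.75

Take in order of value per unit:
- B (89/22 per unit): all 22 → value 89, running total 89.00
- C (88/25 per unit): all 25 → value 88, running total 177.00
- A (49/24 per unit): 18 of 24 → value 18×49/24 = 36.7500, running total 213.75
Total 213.75.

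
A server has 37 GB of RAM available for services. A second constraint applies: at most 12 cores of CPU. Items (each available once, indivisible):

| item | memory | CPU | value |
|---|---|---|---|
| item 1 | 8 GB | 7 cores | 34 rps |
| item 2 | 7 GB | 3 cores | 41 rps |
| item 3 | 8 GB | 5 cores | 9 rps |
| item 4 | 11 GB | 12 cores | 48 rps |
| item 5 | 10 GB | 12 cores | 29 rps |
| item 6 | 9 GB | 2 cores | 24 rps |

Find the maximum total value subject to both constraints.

99 rps

Feasible sets respecting both limits:
- item 1+item 2+item 6: memory 24, CPU 12, value 99
- item 1+item 2: memory 15, CPU 10, value 75
- item 2+item 3+item 6: memory 24, CPU 10, value 74
Best: 99 rps.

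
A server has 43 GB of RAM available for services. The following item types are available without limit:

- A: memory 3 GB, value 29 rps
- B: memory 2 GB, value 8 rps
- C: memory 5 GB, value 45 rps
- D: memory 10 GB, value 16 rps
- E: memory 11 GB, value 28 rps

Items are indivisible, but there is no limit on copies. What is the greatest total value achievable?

409 rps

Best value-per-unit is A at 29/3; filling with it alone gives 14×29 = 406.
Optimal mix: 11×A + 2×C → memory 43, value 409.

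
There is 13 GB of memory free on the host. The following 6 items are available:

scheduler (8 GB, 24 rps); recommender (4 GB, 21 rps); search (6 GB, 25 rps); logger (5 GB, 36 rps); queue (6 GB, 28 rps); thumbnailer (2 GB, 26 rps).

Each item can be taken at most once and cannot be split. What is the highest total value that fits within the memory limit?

90 rps

Check high-value combinations within 13 GB:
- logger+queue+thumbnailer: memory 5+6+2=13, value 36+28+26=90
- search+logger+thumbnailer: memory 6+5+2=13, value 25+36+26=87
- recommender+logger+thumbnailer: memory 4+5+2=11, value 21+36+26=83
Best: 90 rps.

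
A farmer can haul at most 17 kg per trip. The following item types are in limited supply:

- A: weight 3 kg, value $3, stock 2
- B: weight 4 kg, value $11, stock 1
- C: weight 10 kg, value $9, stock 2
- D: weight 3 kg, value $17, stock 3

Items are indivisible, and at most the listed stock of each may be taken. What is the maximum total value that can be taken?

Top feasible selections:
- 1×A + 1×B + 3×D: weight 16, value 65
- 1×B + 3×D: weight 13, value 62
Best: $65.

$65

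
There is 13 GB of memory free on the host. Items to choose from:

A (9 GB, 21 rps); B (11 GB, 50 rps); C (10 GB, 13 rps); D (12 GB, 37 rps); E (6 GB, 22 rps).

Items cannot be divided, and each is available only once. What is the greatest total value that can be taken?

50 rps

This is a 0/1 knapsack; check combinations near the capacity.
- B: memory 11, value 50
- D: memory 12, value 37
- E: memory 6, value 22
- A: memory 9, value 21
Best: 50 rps.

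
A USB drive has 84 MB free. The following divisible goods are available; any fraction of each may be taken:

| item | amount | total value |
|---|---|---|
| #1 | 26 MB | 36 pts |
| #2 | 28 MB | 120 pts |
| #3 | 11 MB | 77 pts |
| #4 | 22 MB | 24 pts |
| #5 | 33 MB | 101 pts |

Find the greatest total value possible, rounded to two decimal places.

Take in order of value per unit:
- #3 (77/11 per unit): all 11 → value 77, running total 77.00
- #2 (120/28 per unit): all 28 → value 120, running total 197.00
- #5 (101/33 per unit): all 33 → value 101, running total 298.00
- #1 (36/26 per unit): 12 of 26 → value 12×36/26 = 16.6154, running total 314.62
Total 314.62.

314.62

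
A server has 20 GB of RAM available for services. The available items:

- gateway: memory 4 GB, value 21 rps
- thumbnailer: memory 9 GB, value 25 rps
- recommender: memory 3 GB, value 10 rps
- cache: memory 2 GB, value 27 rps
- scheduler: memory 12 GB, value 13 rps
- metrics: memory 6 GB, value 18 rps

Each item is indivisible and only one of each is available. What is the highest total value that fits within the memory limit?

83 rps

This is a 0/1 knapsack; check combinations near the capacity.
- gateway+thumbnailer+recommender+cache: memory 4+9+3+2=18, value 21+25+10+27=83
- thumbnailer+recommender+cache+metrics: memory 9+3+2+6=20, value 25+10+27+18=80
- gateway+recommender+cache+metrics: memory 4+3+2+6=15, value 21+10+27+18=76
- gateway+thumbnailer+cache: memory 4+9+2=15, value 21+25+27=73
Best: 83 rps.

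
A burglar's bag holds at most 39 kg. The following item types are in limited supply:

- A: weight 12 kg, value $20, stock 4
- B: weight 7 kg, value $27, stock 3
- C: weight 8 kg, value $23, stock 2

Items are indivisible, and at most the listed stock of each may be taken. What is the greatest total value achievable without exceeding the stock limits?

Top feasible selections:
- 3×B + 2×C: weight 37, value 127
- 3×B + 1×C: weight 29, value 104
Best: $127.

$127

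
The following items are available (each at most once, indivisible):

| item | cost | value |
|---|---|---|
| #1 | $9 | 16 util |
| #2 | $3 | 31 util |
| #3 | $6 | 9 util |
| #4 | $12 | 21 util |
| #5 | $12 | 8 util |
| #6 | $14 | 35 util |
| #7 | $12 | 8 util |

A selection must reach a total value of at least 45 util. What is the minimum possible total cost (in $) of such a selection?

12

Subsets with value ≥ 45, sorted by total cost:
- #1+#2: cost 12, value 47
- #2+#4: cost 15, value 52
- #2+#6: cost 17, value 66
Minimum cost: 12 $.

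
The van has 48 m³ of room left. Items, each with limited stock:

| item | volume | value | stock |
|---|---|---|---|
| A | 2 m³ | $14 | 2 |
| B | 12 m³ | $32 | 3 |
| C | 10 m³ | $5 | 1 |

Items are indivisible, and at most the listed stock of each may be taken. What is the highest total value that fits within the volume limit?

$124

Top feasible selections:
- 2×A + 3×B: volume 40, value 124
- 1×A + 3×B + 1×C: volume 48, value 115
- 1×A + 3×B: volume 38, value 110
Best: $124.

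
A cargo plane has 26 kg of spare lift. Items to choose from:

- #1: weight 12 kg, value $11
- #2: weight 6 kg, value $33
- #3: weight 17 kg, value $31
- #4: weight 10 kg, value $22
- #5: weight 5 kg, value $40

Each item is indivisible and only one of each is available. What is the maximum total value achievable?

This is a 0/1 knapsack; check combinations near the capacity.
- #2+#4+#5: weight 6+10+5=21, value 33+22+40=95
- #1+#2+#5: weight 12+6+5=23, value 11+33+40=84
- #2+#5: weight 6+5=11, value 33+40=73
- #3+#5: weight 17+5=22, value 31+40=71
- #2+#3: weight 6+17=23, value 33+31=64
Best: $95.

$95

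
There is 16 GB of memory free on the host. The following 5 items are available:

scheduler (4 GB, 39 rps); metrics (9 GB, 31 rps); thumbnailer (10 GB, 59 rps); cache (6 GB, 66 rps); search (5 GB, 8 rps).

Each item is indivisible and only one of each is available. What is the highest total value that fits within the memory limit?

125 rps

Check high-value combinations within 16 GB:
- thumbnailer+cache: memory 10+6=16, value 59+66=125
- scheduler+cache+search: memory 4+6+5=15, value 39+66+8=113
- scheduler+cache: memory 4+6=10, value 39+66=105
- scheduler+thumbnailer: memory 4+10=14, value 39+59=98
Best: 125 rps.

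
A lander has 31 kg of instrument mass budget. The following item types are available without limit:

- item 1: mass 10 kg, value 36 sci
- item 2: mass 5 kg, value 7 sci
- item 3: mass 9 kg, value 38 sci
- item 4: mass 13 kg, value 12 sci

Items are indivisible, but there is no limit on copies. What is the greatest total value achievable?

Best value-per-unit is item 3 at 38/9, and filling with it alone uses mass 3×9=27. No mix of the others beats 3×38 = 114.

114 sci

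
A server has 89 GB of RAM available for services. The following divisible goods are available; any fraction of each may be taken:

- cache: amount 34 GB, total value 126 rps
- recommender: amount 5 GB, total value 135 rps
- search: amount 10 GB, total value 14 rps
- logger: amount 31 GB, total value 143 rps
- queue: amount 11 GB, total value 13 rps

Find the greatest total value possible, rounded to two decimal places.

428.64

Take in order of value per unit:
- recommender (135/5 per unit): all 5 → value 135, running total 135.00
- logger (143/31 per unit): all 31 → value 143, running total 278.00
- cache (126/34 per unit): all 34 → value 126, running total 404.00
- search (14/10 per unit): all 10 → value 14, running total 418.00
- queue (13/11 per unit): 9 of 11 → value 9×13/11 = 10.6364, running total 428.64
Total 428.64.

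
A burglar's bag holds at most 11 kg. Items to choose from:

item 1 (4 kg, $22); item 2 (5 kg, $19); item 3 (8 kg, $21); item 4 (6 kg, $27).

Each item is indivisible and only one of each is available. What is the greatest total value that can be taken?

$49

This is a 0/1 knapsack; check combinations near the capacity.
- item 1+item 4: weight 4+6=10, value 22+27=49
- item 2+item 4: weight 5+6=11, value 19+27=46
- item 1+item 2: weight 4+5=9, value 22+19=41
- item 4: weight 6, value 27
- item 1: weight 4, value 22
Best: $49.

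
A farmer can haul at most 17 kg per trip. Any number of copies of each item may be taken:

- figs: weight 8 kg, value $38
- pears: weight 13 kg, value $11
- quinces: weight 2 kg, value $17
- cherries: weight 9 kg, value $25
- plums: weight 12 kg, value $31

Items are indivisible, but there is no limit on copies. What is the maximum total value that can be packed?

$136

Best value-per-unit is quinces at 17/2, and filling with it alone uses weight 8×2=16. No mix of the others beats 8×17 = 136.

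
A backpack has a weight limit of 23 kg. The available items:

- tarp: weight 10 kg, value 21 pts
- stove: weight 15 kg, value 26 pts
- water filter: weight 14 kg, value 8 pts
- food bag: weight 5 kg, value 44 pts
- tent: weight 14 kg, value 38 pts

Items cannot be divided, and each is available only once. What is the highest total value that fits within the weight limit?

82 pts

This is a 0/1 knapsack; check combinations near the capacity.
- food bag+tent: weight 5+14=19, value 44+38=82
- stove+food bag: weight 15+5=20, value 26+44=70
- tarp+food bag: weight 10+5=15, value 21+44=65
Best: 82 pts.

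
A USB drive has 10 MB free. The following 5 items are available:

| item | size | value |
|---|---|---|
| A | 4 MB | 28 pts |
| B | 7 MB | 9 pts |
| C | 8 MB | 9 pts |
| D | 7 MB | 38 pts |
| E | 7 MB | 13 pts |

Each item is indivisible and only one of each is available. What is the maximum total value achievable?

This is a 0/1 knapsack; check combinations near the capacity.
- D: size 7, value 38
- A: size 4, value 28
- E: size 7, value 13
- B: size 7, value 9
Best: 38 pts.

38 pts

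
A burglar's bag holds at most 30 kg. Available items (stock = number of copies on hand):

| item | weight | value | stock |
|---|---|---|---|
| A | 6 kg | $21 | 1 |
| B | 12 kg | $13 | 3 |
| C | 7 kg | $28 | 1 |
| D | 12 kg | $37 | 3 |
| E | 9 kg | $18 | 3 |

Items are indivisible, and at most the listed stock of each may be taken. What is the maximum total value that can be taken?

$95

Best selections within weight 30 and stock limits:
- 1×A + 2×D: weight 30, value 95
- 1×A + 1×C + 1×D: weight 25, value 86
Best: $95.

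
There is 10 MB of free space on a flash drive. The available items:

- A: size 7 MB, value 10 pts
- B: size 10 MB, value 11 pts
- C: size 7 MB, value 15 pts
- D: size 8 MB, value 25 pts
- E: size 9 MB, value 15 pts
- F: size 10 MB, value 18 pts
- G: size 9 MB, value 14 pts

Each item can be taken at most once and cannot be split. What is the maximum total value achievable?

25 pts

Check high-value combinations within 10 MB:
- D: size 8, value 25
- F: size 10, value 18
- C: size 7, value 15
- E: size 9, value 15
- G: size 9, value 14
Best: 25 pts.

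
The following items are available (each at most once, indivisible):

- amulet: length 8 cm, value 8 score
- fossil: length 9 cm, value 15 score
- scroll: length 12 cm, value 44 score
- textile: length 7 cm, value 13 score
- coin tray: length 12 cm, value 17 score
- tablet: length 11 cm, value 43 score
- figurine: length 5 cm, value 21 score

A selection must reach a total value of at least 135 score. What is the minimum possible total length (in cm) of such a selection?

Subsets with value ≥ 135, sorted by total length:
- fossil+scroll+textile+tablet+figurine: length 44, value 136
- scroll+textile+coin tray+tablet+figurine: length 47, value 138
Minimum length: 44 cm.

44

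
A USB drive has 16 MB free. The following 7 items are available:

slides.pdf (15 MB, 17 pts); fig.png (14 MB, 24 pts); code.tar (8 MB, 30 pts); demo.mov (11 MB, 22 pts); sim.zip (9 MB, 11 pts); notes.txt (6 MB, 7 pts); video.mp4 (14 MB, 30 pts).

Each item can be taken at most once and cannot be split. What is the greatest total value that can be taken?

Check high-value combinations within 16 MB:
- code.tar+notes.txt: size 8+6=14, value 30+7=37
- code.tar: size 8, value 30
- video.mp4: size 14, value 30
- fig.png: size 14, value 24
- demo.mov: size 11, value 22
Best: 37 pts.

37 pts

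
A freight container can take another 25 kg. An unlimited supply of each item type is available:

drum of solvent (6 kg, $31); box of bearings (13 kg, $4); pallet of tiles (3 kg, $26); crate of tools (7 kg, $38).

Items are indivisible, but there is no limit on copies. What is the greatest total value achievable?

$208

Best value-per-unit is pallet of tiles at 26/3, and filling with it alone uses weight 8×3=24. No mix of the others beats 8×26 = 208.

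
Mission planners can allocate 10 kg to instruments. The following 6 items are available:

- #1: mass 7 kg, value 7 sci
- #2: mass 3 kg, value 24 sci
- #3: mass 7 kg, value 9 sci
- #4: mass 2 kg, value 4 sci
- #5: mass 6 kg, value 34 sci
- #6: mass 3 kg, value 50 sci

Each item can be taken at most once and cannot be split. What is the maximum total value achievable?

84 sci

Check high-value combinations within 10 kg:
- #5+#6: mass 6+3=9, value 34+50=84
- #2+#4+#6: mass 3+2+3=8, value 24+4+50=78
- #2+#6: mass 3+3=6, value 24+50=74
Best: 84 sci.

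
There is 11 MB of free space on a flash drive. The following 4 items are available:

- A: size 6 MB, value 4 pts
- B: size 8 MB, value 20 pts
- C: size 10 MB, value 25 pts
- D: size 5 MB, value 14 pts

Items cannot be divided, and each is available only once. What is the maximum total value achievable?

Check high-value combinations within 11 MB:
- C: size 10, value 25
- B: size 8, value 20
- A+D: size 6+5=11, value 4+14=18
- D: size 5, value 14
Best: 25 pts.

25 pts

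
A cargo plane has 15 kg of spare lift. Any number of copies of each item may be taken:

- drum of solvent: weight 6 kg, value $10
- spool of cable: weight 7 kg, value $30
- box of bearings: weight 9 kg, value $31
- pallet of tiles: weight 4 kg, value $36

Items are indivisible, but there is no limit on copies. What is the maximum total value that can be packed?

Best value-per-unit is pallet of tiles at 36/4, and filling with it alone uses weight 3×4=12. No mix of the others beats 3×36 = 108.

$108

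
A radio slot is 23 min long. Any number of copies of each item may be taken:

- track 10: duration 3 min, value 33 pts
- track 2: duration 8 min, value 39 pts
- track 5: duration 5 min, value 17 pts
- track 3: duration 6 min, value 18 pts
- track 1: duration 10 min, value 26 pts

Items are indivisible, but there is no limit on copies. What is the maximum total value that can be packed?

Best value-per-unit is track 10 at 33/3, and filling with it alone uses duration 7×3=21. No mix of the others beats 7×33 = 231.

231 pts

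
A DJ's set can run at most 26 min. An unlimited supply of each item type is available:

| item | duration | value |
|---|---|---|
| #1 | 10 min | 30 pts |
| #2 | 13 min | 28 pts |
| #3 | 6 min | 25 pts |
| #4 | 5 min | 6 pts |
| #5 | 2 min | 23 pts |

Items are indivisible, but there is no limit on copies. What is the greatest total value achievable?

299 pts

Best value-per-unit is #5 at 23/2, and filling with it alone uses duration 13×2=26. No mix of the others beats 13×23 = 299.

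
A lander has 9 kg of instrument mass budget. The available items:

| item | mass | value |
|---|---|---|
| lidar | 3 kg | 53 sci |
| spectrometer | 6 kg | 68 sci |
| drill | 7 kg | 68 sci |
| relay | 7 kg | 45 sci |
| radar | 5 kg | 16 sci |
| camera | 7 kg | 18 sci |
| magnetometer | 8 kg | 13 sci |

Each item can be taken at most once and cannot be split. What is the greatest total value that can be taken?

This is a 0/1 knapsack; check combinations near the capacity.
- lidar+spectrometer: mass 3+6=9, value 53+68=121
- lidar+radar: mass 3+5=8, value 53+16=69
- spectrometer: mass 6, value 68
Best: 121 sci.

121 sci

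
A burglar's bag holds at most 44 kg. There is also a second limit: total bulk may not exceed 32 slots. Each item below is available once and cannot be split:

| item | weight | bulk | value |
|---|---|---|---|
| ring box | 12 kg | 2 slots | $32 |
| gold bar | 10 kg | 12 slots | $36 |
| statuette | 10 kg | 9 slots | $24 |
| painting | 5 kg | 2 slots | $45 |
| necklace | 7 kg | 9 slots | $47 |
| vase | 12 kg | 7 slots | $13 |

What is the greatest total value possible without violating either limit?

Feasible sets respecting both limits:
- ring box+gold bar+painting+necklace: weight 34, bulk 25, value 160
- gold bar+statuette+painting+necklace: weight 32, bulk 32, value 152
- ring box+statuette+painting+necklace: weight 34, bulk 22, value 148
- gold bar+painting+necklace+vase: weight 34, bulk 30, value 141
Best: $160.

$160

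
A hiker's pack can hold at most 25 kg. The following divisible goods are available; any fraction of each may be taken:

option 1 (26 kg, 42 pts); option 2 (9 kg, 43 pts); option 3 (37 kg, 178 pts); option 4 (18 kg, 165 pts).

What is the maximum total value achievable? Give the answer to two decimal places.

Take in order of value per unit:
- option 4 (165/18 per unit): all 18 → value 165, running total 165.00
- option 3 (178/37 per unit): 7 of 37 → value 7×178/37 = 33.6757, running total 198.68
Total 198.68.

198.68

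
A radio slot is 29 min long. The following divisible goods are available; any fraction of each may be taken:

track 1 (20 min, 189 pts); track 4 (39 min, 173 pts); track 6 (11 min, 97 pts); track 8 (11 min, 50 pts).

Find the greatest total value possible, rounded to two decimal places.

Take in order of value per unit:
- track 1 (189/20 per unit): all 20 → value 189, running total 189.00
- track 6 (97/11 per unit): 9 of 11 → value 9×97/11 = 79.3636, running total 268.36
Total 268.36.

268.36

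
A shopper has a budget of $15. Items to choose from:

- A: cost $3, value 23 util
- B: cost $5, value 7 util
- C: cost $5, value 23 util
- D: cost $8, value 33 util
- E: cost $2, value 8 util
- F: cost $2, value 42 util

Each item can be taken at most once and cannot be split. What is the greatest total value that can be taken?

106 util

Check high-value combinations within $15:
- A+D+E+F: cost 3+8+2+2=15, value 23+33+8+42=106
- A+D+F: cost 3+8+2=13, value 23+33+42=98
- C+D+F: cost 5+8+2=15, value 23+33+42=98
- A+C+E+F: cost 3+5+2+2=12, value 23+23+8+42=96
Best: 106 util.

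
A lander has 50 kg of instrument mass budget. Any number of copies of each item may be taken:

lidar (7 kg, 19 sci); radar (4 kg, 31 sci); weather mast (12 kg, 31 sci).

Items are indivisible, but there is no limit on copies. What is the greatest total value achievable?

372 sci

Best value-per-unit is radar at 31/4, and filling with it alone uses mass 12×4=48. No mix of the others beats 12×31 = 372.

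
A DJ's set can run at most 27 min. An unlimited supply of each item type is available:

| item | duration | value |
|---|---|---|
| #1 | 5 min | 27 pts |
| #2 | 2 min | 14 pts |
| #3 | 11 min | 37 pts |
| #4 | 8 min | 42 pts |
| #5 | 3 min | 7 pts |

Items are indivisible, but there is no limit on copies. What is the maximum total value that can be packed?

Best value-per-unit is #2 at 14/2, and filling with it alone uses duration 13×2=26. No mix of the others beats 13×14 = 182.

182 pts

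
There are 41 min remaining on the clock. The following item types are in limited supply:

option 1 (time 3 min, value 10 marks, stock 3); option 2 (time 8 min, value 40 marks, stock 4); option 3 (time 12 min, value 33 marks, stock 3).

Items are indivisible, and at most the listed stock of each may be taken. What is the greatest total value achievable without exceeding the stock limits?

190 marks

Top feasible selections:
- 3×option 1 + 4×option 2: time 41, value 190
- 2×option 1 + 4×option 2: time 38, value 180
Best: 190 marks.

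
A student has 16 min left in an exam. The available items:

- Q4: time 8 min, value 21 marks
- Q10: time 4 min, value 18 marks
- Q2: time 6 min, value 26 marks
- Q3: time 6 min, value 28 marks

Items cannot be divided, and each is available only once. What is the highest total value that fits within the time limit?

72 marks

Check high-value combinations within 16 min:
- Q10+Q2+Q3: time 4+6+6=16, value 18+26+28=72
- Q2+Q3: time 6+6=12, value 26+28=54
- Q4+Q3: time 8+6=14, value 21+28=49
Best: 72 marks.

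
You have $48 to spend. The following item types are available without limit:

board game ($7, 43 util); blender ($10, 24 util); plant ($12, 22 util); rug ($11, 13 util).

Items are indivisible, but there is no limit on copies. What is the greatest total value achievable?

258 util

Best value-per-unit is board game at 43/7, and filling with it alone uses cost 6×7=42. No mix of the others beats 6×43 = 258.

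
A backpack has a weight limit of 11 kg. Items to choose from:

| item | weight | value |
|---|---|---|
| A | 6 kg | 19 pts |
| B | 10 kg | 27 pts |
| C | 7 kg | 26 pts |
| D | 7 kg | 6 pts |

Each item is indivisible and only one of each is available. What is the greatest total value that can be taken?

27 pts

Check high-value combinations within 11 kg:
- B: weight 10, value 27
- C: weight 7, value 26
- A: weight 6, value 19
- D: weight 7, value 6
Best: 27 pts.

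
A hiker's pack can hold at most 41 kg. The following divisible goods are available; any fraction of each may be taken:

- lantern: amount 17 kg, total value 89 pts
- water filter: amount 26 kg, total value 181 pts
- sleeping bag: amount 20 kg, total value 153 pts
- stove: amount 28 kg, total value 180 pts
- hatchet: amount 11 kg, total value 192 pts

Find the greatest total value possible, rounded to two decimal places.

Take in order of value per unit:
- hatchet (192/11 per unit): all 11 → value 192, running total 192.00
- sleeping bag (153/20 per unit): all 20 → value 153, running total 345.00
- water filter (181/26 per unit): 10 of 26 → value 10×181/26 = 69.6154, running total 414.62
Total 414.62.

414.62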